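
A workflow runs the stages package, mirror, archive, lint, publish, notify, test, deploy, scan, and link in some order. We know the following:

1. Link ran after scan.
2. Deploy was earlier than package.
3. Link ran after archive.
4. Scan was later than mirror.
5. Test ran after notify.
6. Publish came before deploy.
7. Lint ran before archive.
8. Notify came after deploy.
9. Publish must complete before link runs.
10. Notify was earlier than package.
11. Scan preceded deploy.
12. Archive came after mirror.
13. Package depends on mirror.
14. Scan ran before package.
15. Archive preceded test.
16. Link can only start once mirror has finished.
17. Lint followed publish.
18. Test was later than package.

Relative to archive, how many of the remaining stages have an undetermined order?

4

Forced before archive: lint, mirror, and publish; forced after archive: link and test.
That leaves deploy, notify, package, and scan with no forced order relative to archive — 4.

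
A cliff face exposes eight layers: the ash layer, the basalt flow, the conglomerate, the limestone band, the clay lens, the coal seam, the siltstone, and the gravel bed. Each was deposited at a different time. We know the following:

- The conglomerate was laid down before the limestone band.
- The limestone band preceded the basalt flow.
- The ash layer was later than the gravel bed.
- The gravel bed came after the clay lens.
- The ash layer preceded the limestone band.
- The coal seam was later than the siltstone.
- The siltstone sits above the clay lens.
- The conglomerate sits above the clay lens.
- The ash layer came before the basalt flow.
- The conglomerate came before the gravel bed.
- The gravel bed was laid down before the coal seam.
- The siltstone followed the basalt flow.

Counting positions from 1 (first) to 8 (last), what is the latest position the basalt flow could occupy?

6

The basalt flow must come before the coal seam and the siltstone — 2 layers forced after it.
Everything else can be placed before the basalt flow in some valid order, so the basalt flow can sit as late as position 8 − 2 = 6.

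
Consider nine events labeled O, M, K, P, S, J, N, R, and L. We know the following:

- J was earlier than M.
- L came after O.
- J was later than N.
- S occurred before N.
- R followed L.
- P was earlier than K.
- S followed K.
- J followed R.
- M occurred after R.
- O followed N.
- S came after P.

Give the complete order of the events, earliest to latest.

P, K, S, N, O, L, R, J, M

The constraints fix every adjacent pair, so only one ordering works:
P → K → S → N → O → L → R → J → M.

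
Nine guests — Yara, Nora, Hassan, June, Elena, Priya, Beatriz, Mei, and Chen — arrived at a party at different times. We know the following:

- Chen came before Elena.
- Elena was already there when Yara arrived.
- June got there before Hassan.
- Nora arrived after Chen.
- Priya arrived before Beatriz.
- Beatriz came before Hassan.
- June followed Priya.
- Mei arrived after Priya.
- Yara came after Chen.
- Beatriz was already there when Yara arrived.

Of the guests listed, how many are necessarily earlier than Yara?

4

Directly stated before Yara: Beatriz, Chen, and Elena.
Priya reaches Yara via Priya → Beatriz → Yara.
No chain forces Mei (or any of the others) ahead of Yara.
That's Beatriz, Chen, Elena, and Priya — 4 in all.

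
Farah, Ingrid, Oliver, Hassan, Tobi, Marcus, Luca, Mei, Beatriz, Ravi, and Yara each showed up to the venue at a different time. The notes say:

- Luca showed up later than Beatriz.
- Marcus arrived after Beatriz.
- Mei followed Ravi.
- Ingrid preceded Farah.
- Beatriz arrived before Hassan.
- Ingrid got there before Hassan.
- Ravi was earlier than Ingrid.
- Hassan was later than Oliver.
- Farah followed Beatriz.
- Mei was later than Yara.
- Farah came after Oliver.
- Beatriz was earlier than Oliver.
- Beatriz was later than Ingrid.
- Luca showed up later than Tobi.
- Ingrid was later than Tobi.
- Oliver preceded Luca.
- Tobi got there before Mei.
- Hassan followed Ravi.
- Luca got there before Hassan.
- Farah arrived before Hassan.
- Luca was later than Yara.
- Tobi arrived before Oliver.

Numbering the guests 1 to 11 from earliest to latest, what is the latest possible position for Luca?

Luca must come before Hassan — 1 guest forced after them.
Everything else can be placed before Luca in some valid order, so Luca can sit as late as position 11 − 1 = 10.

10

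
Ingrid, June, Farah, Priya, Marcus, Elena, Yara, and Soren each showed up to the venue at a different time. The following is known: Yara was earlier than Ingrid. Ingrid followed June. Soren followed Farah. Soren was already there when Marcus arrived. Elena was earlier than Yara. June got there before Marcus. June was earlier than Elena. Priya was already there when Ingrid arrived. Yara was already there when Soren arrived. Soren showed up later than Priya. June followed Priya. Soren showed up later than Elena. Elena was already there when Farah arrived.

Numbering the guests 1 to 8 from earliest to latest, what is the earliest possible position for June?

Priya must come before June — 1 forced predecessor.
Nothing else is forced ahead of June, so their earliest slot is position 1 + 1 = 2.

2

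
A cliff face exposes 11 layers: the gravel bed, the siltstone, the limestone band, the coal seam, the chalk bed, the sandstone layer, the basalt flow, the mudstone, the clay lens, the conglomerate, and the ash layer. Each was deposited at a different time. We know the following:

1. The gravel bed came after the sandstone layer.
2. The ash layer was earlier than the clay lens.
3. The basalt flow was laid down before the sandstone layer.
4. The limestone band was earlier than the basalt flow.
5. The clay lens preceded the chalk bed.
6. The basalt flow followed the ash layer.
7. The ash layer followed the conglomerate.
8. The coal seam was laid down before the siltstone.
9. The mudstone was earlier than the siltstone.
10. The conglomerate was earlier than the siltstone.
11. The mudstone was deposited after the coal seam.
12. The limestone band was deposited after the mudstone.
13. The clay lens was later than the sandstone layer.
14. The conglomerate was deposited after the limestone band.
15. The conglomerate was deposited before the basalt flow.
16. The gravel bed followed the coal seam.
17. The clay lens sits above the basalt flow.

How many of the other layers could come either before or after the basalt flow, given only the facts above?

Forced before the basalt flow: the ash layer, the coal seam, the conglomerate, the limestone band, and the mudstone; forced after the basalt flow: the chalk bed, the clay lens, the gravel bed, and the sandstone layer.
That leaves the siltstone with no forced order relative to the basalt flow — 1.

1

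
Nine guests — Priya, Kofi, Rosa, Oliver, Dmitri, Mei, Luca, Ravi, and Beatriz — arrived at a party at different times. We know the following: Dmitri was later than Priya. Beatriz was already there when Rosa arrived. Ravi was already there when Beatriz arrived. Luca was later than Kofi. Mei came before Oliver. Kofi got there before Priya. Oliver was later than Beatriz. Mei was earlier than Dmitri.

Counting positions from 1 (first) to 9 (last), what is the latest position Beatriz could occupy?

7

Beatriz must come before Oliver and Rosa — 2 guests forced after them.
Everything else can be placed before Beatriz in some valid order, so Beatriz can sit as late as position 9 − 2 = 7.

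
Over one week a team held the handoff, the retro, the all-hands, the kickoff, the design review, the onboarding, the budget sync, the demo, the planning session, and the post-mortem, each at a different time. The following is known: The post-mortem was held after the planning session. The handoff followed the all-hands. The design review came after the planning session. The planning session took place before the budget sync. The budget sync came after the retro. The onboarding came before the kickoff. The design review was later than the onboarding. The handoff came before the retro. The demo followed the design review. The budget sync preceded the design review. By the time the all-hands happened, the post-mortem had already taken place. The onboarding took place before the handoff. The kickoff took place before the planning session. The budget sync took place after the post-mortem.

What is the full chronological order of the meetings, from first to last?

The constraints fix every adjacent pair, so only one ordering works:
the onboarding → the kickoff → the planning session → the post-mortem → the all-hands → the handoff → the retro → the budget sync → the design review → the demo.

the onboarding, the kickoff, the planning session, the post-mortem, the all-hands, the handoff, the retro, the budget sync, the design review, the demo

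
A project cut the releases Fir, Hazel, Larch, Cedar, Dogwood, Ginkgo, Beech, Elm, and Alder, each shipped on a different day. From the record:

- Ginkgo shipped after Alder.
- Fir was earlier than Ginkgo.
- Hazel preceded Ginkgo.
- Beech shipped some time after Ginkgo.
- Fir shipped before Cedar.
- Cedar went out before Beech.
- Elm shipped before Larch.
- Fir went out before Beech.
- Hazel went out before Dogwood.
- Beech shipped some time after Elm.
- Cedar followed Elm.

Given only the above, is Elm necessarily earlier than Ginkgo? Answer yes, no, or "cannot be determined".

cannot be determined

No chain of stated constraints runs from Elm to Ginkgo, and none runs from Ginkgo to Elm either.
So the relative order of Elm and Ginkgo is not fixed by the given facts.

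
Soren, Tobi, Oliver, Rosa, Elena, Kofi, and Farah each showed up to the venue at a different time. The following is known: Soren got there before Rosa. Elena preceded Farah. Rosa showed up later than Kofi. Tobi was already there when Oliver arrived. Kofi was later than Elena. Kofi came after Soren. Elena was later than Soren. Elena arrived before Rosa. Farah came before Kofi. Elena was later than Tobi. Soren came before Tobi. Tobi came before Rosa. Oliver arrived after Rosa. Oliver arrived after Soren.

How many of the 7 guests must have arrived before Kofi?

Directly stated before Kofi: Elena, Farah, and Soren.
Tobi reaches Kofi via Tobi → Elena → Kofi.
No chain forces Rosa (or any of the others) ahead of Kofi.
That's Elena, Farah, Soren, and Tobi — 4 in all.

4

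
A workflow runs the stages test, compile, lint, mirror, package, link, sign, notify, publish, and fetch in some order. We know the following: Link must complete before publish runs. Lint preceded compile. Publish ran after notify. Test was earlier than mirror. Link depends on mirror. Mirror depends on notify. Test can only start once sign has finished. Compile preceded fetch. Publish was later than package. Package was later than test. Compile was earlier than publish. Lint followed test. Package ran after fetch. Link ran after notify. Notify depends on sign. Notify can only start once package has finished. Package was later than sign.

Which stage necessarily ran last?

publish

Every other stage has a chain of constraints placing it before publish, so publish is last.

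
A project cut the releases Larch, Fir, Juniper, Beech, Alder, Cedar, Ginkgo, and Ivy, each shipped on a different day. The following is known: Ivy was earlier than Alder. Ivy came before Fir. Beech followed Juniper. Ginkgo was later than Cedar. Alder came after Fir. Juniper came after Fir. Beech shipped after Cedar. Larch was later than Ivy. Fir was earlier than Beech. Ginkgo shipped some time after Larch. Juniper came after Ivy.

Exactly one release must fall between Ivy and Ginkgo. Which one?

Tracing the constraints gives Ivy → Larch → Ginkgo, so Larch sits after Ivy and before Ginkgo.
No other release is forced both after Ivy and before Ginkgo.

Larch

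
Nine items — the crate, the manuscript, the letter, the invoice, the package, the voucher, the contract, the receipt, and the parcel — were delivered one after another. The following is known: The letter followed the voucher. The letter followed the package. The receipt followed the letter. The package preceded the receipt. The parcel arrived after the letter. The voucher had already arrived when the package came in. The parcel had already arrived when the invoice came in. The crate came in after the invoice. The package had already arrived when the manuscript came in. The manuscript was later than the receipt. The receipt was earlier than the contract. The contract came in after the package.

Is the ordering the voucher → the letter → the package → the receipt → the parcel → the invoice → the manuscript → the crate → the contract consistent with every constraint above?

no

The constraints require the package before the letter, but in the proposed sequence the letter appears ahead of the package. That one violation is enough.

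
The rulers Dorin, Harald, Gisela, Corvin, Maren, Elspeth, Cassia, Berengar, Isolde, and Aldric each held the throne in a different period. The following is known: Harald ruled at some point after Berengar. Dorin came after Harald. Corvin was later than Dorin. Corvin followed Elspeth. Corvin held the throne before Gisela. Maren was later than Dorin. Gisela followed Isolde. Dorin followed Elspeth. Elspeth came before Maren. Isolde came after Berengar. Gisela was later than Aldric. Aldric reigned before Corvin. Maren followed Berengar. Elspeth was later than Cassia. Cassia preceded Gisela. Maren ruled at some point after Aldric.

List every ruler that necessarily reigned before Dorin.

Berengar, Cassia, Elspeth, Harald

Directly stated before Dorin: Elspeth and Harald.
Berengar reaches Dorin via Berengar → Harald → Dorin.
Cassia reaches Dorin via Cassia → Elspeth → Dorin.
No chain forces Gisela (or any of the others) ahead of Dorin.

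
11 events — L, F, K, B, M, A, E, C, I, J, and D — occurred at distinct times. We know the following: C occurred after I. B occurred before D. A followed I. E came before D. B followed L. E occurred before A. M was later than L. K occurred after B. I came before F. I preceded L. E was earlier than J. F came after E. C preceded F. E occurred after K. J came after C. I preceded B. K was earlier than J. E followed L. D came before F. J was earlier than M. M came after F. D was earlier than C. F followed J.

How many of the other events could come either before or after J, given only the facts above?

1

Forced before J: B, C, D, E, I, K, and L; forced after J: F and M.
That leaves A with no forced order relative to J — 1.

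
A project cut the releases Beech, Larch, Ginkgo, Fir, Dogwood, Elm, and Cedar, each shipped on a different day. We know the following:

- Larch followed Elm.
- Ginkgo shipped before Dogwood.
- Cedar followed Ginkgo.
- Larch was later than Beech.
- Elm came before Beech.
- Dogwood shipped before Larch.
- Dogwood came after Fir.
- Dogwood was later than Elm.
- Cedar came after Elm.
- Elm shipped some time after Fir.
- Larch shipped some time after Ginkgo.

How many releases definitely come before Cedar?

Directly stated before Cedar: Elm and Ginkgo.
Fir reaches Cedar via Fir → Elm → Cedar.
No chain forces Beech (or any of the others) ahead of Cedar.
That's Elm, Fir, and Ginkgo — 3 in all.

3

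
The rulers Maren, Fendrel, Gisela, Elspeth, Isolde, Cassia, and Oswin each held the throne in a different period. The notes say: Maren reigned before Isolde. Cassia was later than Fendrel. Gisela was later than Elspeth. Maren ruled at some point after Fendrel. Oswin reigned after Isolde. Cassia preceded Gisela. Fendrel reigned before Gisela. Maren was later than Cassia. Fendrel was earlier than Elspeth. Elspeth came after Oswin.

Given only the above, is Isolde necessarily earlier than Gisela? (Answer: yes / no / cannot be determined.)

yes

Chain the constraints: Isolde → Oswin → Elspeth → Gisela. Each link is directly stated, so Isolde comes before Gisela.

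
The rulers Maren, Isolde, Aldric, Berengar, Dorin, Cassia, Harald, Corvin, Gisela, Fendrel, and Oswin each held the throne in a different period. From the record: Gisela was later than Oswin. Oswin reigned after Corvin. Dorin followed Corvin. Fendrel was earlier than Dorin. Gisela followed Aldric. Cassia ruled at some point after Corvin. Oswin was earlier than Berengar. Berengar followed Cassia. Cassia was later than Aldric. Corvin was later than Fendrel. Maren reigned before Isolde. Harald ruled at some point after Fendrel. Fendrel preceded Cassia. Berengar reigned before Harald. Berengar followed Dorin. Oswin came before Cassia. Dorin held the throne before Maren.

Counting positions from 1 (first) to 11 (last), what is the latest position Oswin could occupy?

7

Oswin must come before Berengar, Cassia, Gisela, and Harald — 4 rulers forced after them.
Everything else can be placed before Oswin in some valid order, so Oswin can sit as late as position 11 − 4 = 7.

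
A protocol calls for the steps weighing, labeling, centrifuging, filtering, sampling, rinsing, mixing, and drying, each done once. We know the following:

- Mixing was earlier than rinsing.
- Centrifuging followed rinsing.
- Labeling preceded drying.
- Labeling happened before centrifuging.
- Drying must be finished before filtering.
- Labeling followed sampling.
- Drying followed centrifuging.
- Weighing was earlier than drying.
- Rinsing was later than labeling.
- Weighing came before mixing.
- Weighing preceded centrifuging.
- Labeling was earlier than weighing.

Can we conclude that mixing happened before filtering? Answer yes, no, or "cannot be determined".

Chain the constraints: mixing → rinsing → centrifuging → drying → filtering. Each link is directly stated, so mixing comes before filtering.

yes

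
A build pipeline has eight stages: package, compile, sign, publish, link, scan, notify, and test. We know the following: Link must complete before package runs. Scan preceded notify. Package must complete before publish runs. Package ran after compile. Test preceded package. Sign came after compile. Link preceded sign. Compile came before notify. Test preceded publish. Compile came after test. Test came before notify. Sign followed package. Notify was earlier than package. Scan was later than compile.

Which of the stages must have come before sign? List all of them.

Directly stated before sign: compile, link, and package.
Notify reaches sign via notify → package → sign.
Scan reaches sign via scan → notify → package → sign.
Test reaches sign via test → package → sign.
No chain forces publish ahead of sign.

compile, link, notify, package, scan, test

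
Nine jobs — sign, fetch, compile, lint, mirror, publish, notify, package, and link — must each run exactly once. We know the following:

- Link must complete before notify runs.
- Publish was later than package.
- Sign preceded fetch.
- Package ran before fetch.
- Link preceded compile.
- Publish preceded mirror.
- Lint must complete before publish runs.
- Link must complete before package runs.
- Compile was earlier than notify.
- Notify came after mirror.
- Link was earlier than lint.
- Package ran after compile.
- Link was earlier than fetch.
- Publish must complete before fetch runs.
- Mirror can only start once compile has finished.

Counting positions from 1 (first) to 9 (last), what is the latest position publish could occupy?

6

Publish must come before fetch, mirror, and notify — 3 stages forced after it.
Everything else can be placed before publish in some valid order, so publish can sit as late as position 9 − 3 = 6.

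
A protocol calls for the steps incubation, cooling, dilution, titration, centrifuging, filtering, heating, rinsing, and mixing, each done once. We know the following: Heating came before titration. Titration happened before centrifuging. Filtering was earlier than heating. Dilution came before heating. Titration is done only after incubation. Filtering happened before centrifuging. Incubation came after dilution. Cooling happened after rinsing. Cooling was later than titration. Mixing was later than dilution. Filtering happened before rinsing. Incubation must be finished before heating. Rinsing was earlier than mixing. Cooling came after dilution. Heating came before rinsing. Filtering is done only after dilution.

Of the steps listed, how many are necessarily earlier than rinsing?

4

Directly stated before rinsing: filtering and heating.
Dilution reaches rinsing via dilution → heating → rinsing.
Incubation reaches rinsing via incubation → heating → rinsing.
No chain forces centrifuging (or any of the others) ahead of rinsing.
That's dilution, filtering, heating, and incubation — 4 in all.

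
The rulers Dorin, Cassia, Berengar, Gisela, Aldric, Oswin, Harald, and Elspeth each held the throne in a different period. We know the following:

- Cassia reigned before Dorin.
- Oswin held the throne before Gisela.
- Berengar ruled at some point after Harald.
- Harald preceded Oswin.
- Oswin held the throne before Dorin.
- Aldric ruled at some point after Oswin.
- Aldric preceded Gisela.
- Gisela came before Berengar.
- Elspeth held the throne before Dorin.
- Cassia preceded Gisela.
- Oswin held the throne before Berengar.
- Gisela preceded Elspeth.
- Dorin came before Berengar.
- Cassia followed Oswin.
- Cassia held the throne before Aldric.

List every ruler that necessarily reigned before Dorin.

Aldric, Cassia, Elspeth, Gisela, Harald, Oswin

Directly stated before Dorin: Cassia, Elspeth, and Oswin.
Aldric reaches Dorin via Aldric → Gisela → Elspeth → Dorin.
Gisela reaches Dorin via Gisela → Elspeth → Dorin.
Harald reaches Dorin via Harald → Oswin → Dorin.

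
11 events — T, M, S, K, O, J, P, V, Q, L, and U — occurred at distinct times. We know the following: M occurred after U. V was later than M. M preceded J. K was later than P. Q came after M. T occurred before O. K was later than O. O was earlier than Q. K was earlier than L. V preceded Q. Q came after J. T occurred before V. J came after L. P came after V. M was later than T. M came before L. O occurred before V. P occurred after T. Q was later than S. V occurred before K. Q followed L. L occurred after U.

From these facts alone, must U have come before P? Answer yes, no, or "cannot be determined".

yes

Chain the constraints: U → M → V → P. Each link is directly stated, so U comes before P.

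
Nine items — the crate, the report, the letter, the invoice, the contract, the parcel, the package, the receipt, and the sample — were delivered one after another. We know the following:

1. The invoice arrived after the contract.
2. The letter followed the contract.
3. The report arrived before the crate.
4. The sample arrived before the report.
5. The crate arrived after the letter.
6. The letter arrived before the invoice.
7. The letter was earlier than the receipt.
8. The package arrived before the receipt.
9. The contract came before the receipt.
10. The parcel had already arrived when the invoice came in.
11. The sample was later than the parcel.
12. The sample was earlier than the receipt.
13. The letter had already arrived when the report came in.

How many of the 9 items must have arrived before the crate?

5

Directly stated before the crate: the letter and the report.
The contract reaches the crate via the contract → the letter → the crate.
The parcel reaches the crate via the parcel → the sample → the report → the crate.
The sample reaches the crate via the sample → the report → the crate.
No chain forces the package (or any of the others) ahead of the crate.
That's the contract, the letter, the parcel, the report, and the sample — 5 in all.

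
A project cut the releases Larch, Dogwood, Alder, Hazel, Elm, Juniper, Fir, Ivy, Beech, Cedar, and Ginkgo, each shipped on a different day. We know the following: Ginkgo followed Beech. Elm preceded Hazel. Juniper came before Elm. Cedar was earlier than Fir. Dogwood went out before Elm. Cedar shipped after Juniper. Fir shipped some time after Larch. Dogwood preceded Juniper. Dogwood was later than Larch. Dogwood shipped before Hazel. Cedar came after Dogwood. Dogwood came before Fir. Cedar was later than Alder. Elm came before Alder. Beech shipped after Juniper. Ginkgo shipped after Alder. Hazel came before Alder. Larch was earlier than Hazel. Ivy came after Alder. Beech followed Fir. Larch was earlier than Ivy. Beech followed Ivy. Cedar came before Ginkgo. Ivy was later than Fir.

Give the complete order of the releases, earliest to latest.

The constraints fix every adjacent pair, so only one ordering works:
Larch → Dogwood → Juniper → Elm → Hazel → Alder → Cedar → Fir → Ivy → Beech → Ginkgo.

Larch, Dogwood, Juniper, Elm, Hazel, Alder, Cedar, Fir, Ivy, Beech, Ginkgo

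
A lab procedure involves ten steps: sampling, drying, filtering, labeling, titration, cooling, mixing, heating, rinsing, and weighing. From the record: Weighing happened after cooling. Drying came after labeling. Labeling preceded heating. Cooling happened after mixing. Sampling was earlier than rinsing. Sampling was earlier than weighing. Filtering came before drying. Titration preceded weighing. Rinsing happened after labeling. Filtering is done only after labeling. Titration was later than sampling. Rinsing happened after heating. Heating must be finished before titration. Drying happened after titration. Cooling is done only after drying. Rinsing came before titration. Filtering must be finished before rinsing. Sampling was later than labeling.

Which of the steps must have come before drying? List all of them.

Directly stated before drying: filtering, labeling, and titration.
Heating reaches drying via heating → titration → drying.
Rinsing reaches drying via rinsing → titration → drying.
Sampling reaches drying via sampling → titration → drying.

filtering, heating, labeling, rinsing, sampling, titration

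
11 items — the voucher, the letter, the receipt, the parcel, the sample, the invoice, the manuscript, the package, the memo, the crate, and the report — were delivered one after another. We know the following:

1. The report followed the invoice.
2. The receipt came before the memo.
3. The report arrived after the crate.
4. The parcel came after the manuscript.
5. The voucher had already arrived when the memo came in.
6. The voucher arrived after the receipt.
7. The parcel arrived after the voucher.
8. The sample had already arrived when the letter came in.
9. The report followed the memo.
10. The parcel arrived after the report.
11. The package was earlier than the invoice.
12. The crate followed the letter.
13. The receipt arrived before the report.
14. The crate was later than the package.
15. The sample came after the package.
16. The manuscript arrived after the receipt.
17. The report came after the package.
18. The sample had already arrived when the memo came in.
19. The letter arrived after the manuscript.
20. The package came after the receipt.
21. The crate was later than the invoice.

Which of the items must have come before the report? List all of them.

the crate, the invoice, the letter, the manuscript, the memo, the package, the receipt, the sample, the voucher

Directly stated before the report: the crate, the invoice, the memo, the package, and the receipt.
The letter reaches the report via the letter → the crate → the report.
The manuscript reaches the report via the manuscript → the letter → the crate → the report.
The sample reaches the report via the sample → the memo → the report.
Likewise the voucher reaches the report by chaining the stated constraints.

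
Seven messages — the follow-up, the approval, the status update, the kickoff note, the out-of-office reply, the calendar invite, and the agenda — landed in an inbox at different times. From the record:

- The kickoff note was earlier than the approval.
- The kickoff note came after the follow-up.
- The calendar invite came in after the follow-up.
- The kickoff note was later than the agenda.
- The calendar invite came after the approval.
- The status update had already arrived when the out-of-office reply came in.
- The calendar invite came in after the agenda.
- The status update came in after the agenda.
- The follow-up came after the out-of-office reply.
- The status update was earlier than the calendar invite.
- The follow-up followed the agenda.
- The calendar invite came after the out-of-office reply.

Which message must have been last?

the calendar invite

Every other message has a chain of constraints placing it before the calendar invite, so the calendar invite is last.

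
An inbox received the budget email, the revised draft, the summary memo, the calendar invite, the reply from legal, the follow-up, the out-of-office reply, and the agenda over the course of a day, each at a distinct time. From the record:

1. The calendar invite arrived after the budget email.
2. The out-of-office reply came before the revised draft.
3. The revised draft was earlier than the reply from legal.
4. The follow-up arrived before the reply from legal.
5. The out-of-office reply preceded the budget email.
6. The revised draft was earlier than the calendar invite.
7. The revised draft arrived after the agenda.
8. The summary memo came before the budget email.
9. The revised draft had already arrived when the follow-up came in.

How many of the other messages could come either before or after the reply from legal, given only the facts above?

Forced before the reply from legal: the agenda, the follow-up, the out-of-office reply, and the revised draft.
That leaves the budget email, the calendar invite, and the summary memo with no forced order relative to the reply from legal — 3.

3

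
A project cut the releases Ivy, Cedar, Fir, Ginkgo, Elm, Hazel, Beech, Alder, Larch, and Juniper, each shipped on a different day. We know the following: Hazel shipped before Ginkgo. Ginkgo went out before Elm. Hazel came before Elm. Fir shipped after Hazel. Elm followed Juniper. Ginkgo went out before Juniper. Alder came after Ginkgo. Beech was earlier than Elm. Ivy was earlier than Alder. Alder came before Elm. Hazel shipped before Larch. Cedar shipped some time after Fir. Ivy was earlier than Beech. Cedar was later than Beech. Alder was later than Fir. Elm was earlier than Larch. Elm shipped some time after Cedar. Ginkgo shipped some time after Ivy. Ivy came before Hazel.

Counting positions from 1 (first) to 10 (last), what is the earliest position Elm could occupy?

9

Alder, Beech, Cedar, Fir, Ginkgo, Hazel, Ivy, and Juniper must all come before Elm — 8 forced predecessors.
Nothing else is forced ahead of Elm, so its earliest slot is position 8 + 1 = 9.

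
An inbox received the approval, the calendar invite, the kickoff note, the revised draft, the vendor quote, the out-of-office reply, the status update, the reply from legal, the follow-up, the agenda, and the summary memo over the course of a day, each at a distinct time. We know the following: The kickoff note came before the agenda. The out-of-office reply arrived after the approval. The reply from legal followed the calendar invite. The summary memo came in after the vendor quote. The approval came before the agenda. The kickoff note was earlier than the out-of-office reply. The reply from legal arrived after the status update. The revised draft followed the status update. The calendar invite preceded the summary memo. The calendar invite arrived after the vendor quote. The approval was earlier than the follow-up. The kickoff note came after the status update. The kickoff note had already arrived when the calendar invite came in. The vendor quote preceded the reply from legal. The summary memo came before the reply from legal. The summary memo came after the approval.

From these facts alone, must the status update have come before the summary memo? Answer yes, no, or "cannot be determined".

Chain the constraints: the status update → the kickoff note → the calendar invite → the summary memo. Each link is directly stated, so the status update comes before the summary memo.

yes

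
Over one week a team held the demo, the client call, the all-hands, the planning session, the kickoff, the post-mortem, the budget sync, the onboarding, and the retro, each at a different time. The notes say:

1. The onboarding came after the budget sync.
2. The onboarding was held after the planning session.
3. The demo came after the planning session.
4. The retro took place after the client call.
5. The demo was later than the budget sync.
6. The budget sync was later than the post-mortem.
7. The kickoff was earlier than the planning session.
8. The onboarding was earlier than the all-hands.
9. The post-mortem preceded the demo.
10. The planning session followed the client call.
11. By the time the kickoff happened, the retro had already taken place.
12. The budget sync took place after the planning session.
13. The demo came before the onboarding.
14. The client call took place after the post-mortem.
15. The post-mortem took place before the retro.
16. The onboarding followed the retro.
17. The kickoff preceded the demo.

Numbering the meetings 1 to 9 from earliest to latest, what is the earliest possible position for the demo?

The budget sync, the client call, the kickoff, the planning session, the post-mortem, and the retro must all come before the demo — 6 forced predecessors.
Nothing else is forced ahead of the demo, so its earliest slot is position 6 + 1 = 7.

7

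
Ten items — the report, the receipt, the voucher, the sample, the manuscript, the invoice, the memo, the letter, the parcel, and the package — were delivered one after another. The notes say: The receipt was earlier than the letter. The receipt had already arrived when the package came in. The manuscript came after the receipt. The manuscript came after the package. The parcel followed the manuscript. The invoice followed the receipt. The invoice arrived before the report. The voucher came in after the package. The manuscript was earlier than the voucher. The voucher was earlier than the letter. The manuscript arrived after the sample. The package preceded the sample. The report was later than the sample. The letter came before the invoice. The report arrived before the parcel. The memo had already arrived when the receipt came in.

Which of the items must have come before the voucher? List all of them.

the manuscript, the memo, the package, the receipt, the sample

Directly stated before the voucher: the manuscript and the package.
The memo reaches the voucher via the memo → the receipt → the package → the voucher.
The receipt reaches the voucher via the receipt → the package → the voucher.
The sample reaches the voucher via the sample → the manuscript → the voucher.
No chain forces the invoice (or any of the others) ahead of the voucher.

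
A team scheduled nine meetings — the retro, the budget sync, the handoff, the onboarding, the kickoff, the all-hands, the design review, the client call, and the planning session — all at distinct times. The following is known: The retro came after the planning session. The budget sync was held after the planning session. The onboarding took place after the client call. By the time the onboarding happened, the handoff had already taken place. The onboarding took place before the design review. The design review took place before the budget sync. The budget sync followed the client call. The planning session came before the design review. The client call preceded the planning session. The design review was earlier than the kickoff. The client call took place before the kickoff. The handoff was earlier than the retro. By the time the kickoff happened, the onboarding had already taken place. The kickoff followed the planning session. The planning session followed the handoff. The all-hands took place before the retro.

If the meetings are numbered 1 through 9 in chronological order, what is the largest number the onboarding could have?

6

The onboarding must come before the budget sync, the design review, and the kickoff — 3 meetings forced after it.
Everything else can be placed before the onboarding in some valid order, so the onboarding can sit as late as position 9 − 3 = 6.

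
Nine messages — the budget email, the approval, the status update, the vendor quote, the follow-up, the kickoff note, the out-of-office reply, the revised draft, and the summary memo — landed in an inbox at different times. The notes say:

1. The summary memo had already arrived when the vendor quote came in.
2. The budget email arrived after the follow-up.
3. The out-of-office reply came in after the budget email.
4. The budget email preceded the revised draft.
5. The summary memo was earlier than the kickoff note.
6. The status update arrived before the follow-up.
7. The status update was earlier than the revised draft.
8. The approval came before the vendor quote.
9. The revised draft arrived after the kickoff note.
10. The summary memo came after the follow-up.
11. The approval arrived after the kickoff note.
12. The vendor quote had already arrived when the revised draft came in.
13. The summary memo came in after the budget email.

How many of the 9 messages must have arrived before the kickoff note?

Directly stated before the kickoff note: the summary memo.
The budget email reaches the kickoff note via the budget email → the summary memo → the kickoff note.
The follow-up reaches the kickoff note via the follow-up → the summary memo → the kickoff note.
The status update reaches the kickoff note via the status update → the follow-up → the summary memo → the kickoff note.
No chain forces the out-of-office reply (or any of the others) ahead of the kickoff note.
That's the budget email, the follow-up, the status update, and the summary memo — 4 in all.

4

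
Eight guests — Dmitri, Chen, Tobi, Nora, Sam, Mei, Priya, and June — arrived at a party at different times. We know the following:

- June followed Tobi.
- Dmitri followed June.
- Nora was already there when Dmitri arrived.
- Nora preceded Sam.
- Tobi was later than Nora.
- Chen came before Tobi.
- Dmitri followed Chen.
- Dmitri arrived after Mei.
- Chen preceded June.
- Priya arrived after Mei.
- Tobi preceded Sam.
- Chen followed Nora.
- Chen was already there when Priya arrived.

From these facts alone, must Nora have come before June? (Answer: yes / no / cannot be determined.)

yes

Chain the constraints: Nora → Tobi → June. Each link is directly stated, so Nora comes before June.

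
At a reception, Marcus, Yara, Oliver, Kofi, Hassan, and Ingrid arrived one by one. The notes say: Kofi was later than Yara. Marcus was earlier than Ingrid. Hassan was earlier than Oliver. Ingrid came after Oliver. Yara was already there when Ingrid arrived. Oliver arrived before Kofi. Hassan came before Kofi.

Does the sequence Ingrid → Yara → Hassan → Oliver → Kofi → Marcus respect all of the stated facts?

The constraints require Marcus before Ingrid, but in the proposed sequence Ingrid appears ahead of Marcus. That one violation is enough.

no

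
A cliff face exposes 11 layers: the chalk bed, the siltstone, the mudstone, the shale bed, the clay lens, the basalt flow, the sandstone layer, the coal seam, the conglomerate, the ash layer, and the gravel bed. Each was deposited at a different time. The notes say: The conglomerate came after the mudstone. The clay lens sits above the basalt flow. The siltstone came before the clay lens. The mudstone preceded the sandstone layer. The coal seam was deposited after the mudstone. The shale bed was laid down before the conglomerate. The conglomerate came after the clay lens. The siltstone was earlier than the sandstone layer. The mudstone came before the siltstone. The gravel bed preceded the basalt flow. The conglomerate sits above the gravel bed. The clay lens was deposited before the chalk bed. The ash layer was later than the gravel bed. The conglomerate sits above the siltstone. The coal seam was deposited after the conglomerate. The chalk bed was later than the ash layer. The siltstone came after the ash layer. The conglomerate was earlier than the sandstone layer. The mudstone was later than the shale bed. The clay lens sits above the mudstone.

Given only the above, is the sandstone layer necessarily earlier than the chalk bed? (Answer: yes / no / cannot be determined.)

No chain of stated constraints runs from the sandstone layer to the chalk bed, and none runs from the chalk bed to the sandstone layer either.
So the relative order of the sandstone layer and the chalk bed is not fixed by the given facts.

cannot be determined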